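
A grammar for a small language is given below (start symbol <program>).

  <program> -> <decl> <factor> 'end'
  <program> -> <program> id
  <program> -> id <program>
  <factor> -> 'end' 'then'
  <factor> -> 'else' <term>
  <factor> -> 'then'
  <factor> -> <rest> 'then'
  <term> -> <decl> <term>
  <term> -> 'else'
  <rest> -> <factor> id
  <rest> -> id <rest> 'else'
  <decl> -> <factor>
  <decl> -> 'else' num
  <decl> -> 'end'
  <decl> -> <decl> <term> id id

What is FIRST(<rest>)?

{ 'else', 'end', 'then', id }

From <rest> -> <factor> id: add FIRST(<factor>) = { 'else', 'end', 'then', id }.
<rest> -> id <rest> 'else' contributes {id}.
Union: FIRST(<rest>) = { 'else', 'end', 'then', id }.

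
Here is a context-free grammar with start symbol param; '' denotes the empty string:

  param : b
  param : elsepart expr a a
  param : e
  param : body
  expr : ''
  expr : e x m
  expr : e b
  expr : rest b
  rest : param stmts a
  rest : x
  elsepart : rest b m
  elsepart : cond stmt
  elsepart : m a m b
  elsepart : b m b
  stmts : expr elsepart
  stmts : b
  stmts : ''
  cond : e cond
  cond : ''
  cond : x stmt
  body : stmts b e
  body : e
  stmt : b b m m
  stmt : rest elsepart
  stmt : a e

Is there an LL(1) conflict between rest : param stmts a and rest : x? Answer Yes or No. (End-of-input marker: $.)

FIRST(param stmts a) = { a, b, e, m, x } and FIRST(x) = { x }.
Both contain x, so the two alternatives are not disjoint — LL(1) conflict.

Yes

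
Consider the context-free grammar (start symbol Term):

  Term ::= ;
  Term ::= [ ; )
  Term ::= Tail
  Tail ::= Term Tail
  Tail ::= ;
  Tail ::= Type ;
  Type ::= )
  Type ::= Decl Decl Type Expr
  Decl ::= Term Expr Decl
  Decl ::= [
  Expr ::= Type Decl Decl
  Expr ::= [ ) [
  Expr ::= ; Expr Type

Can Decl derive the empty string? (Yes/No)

No nonterminal in this grammar is nullable.
No production of Decl has an RHS whose symbols are all nullable, so Decl is not nullable.

No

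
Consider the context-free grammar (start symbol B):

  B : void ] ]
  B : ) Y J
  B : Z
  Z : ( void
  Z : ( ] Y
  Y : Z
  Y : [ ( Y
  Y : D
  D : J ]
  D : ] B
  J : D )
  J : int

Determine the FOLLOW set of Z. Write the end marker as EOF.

In B : Z: Z is at the end, add FOLLOW(B) = { EOF, ), ], int }.
In Y : Z: Z is at the end, add FOLLOW(Y) = { EOF, ), ], int }.
Union: FOLLOW(Z) = { EOF, ), ], int }.

{ EOF, ), ], int }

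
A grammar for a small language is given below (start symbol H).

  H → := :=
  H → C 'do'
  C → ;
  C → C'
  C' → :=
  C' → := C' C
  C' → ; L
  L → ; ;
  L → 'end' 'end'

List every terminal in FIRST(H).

H → := := contributes {:=}.
From H → C 'do': add FIRST(C) = { :=, ; }.
Union: FIRST(H) = { :=, ; }.

{ :=, ; }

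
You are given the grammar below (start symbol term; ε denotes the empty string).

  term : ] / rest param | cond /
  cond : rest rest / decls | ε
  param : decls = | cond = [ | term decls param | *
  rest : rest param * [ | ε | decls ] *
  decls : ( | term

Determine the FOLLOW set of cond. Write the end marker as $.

In term : cond /: add FIRST(/) = { / }.
In param : cond = [: add FIRST(= [) = { = }.
Union: FOLLOW(cond) = { /, = }.

{ /, = }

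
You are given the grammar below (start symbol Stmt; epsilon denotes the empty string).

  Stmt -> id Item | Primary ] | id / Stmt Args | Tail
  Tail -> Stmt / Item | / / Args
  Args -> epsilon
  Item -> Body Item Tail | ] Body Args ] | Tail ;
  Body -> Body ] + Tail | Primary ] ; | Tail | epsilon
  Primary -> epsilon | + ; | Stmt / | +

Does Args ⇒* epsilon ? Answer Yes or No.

Args has an epsilon-production, so Args ⇒ epsilon.

Yes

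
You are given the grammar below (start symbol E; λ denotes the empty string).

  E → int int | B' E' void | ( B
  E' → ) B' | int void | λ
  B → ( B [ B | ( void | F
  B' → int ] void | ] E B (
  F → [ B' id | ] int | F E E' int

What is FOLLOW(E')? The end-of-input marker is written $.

{ int, void }

In E → B' E' void: add FIRST(void) = { void }.
In F → F E E' int: add FIRST(int) = { int }.
Union: FOLLOW(E') = { int, void }.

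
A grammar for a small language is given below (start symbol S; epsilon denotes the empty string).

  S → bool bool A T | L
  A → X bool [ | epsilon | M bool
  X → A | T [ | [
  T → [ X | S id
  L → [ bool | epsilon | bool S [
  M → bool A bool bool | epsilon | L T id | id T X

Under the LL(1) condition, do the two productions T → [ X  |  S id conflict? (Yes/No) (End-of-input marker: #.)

FIRST([ X) = { [ } and FIRST(S id) = { [, bool, id }.
Both contain [, so the two alternatives are not disjoint — LL(1) conflict.

Yes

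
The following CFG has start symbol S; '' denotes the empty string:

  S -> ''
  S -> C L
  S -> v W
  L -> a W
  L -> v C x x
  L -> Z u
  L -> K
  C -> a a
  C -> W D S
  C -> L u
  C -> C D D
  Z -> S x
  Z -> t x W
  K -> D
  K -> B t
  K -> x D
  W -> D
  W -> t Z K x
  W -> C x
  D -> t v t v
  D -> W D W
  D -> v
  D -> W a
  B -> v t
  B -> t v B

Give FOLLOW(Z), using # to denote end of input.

In L -> Z u: add FIRST(u) = { u }.
In W -> t Z K x: add FIRST(K x) = { a, t, v, x }.
Union: FOLLOW(Z) = { a, t, u, v, x }.

{ a, t, u, v, x }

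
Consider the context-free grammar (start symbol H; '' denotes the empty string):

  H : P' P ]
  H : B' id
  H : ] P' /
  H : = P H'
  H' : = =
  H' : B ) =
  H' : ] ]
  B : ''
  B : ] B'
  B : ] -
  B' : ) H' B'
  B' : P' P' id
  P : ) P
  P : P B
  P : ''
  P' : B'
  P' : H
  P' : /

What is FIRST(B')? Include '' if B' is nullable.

B' : ) H' B' contributes {)}.
From B' : P' P' id: add FIRST(P') = { ), /, =, ] }.
Union: FIRST(B') = { ), /, =, ] }.

{ ), /, =, ] }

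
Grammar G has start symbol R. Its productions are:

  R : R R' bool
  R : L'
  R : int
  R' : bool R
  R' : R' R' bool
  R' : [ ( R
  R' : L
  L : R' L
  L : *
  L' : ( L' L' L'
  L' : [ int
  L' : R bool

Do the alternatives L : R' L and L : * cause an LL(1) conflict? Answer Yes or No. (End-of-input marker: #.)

FIRST(R' L) = { *, [, bool } and FIRST(*) = { * }.
Both contain *, so the two alternatives are not disjoint — LL(1) conflict.

Yes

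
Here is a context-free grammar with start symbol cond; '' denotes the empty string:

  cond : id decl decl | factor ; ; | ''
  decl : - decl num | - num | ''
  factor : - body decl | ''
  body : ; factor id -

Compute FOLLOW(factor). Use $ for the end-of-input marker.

In cond : factor ; ;: add FIRST(; ;) = { ; }.
In body : ; factor id -: add FIRST(id -) = { id }.
Union: FOLLOW(factor) = { ;, id }.

{ ;, id }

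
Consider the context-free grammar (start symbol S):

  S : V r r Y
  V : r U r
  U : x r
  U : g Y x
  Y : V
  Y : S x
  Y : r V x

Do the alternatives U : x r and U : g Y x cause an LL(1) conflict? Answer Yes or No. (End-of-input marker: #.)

FIRST(x r) = { x } and FIRST(g Y x) = { g }.
The FIRST sets are disjoint and neither alternative is nullable — no conflict.

No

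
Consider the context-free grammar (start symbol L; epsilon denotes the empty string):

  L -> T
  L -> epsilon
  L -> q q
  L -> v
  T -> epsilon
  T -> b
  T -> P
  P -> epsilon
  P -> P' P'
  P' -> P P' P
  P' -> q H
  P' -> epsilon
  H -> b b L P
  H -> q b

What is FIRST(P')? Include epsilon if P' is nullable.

From P' -> P P' P: P, P', P nullable, take FIRST(P) ∪ FIRST(P') ∪ FIRST(P) = { q }; also epsilon since the whole RHS is nullable.
P' -> q H contributes {q}.
P' -> epsilon contributes epsilon.
Union: FIRST(P') = { q, epsilon }.

{ q, epsilon }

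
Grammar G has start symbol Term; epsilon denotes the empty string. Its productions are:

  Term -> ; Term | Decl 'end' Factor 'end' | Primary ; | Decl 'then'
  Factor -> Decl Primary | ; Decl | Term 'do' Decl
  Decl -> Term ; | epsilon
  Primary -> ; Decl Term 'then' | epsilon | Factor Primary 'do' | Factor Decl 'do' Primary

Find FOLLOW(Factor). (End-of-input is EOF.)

In Term -> Decl 'end' Factor 'end': add FIRST('end') = { 'end' }.
In Primary -> Factor Primary 'do': add FIRST(Primary 'do') = { 'do', 'end', 'then', ; }.
In Primary -> Factor Decl 'do' Primary: add FIRST(Decl 'do' Primary) = { 'do', 'end', 'then', ; }.
Union: FOLLOW(Factor) = { 'do', 'end', 'then', ; }.

{ 'do', 'end', 'then', ; }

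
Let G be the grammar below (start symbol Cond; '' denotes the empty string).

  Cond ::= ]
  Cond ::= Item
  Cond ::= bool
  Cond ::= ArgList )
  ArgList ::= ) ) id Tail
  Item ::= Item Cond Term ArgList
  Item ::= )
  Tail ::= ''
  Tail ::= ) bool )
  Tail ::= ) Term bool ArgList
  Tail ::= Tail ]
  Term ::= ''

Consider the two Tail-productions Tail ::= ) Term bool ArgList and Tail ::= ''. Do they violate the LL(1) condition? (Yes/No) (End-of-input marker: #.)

Yes

FIRST() Term bool ArgList) = { ) } and FIRST('') = { '' }.
The second alternative is nullable and FOLLOW(Tail) = { #, ), ], bool } shares ) with FIRST of the first — conflict.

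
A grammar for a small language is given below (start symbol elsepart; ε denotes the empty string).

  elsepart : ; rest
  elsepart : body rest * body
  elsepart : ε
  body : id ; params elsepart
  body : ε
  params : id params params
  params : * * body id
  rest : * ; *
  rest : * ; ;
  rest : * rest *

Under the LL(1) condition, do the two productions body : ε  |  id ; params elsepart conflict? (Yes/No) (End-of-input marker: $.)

FIRST(ε) = { ε } and FIRST(id ; params elsepart) = { id }.
The first alternative is nullable and FOLLOW(body) = { $, *, id } shares id with FIRST of the second — conflict.

Yes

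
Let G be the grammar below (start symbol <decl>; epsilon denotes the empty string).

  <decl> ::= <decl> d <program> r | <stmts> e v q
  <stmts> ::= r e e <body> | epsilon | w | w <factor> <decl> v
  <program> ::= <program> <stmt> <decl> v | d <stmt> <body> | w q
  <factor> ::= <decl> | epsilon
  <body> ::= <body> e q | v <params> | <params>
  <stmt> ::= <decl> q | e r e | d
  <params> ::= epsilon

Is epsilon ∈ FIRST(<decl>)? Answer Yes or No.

Nullable nonterminals: <body>, <factor>, <params>, <stmts>.
No production of <decl> has an RHS whose symbols are all nullable, so <decl> is not nullable.

No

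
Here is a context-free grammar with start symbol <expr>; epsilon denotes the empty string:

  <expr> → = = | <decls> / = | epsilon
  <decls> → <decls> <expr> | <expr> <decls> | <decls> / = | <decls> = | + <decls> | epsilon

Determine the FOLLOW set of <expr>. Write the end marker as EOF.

<expr> is the start symbol, so EOF ∈ FOLLOW(<expr>).
In <decls> → <decls> <expr>: <expr> is at the end, add FOLLOW(<decls>) = { +, /, = }.
In <decls> → <expr> <decls>: add FIRST(<decls>)\{epsilon} = { +, /, = }.
  Since <decls> is nullable, also add FOLLOW(<decls>) = { +, /, = }.
Union: FOLLOW(<expr>) = { EOF, +, /, = }.

{ EOF, +, /, = }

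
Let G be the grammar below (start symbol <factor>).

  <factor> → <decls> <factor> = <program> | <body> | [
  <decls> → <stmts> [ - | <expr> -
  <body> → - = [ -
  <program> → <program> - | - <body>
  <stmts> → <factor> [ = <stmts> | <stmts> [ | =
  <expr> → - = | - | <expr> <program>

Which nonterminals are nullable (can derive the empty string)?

No nonterminal has an empty production or an RHS whose symbols are all nullable.

{ } (none)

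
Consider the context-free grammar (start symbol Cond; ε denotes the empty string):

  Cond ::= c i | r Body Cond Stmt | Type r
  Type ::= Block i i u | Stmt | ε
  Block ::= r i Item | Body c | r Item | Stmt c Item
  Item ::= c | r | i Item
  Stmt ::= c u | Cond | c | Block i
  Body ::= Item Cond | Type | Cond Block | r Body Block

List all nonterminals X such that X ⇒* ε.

Directly nullable (have an ε-production): Type.
Body ::= Type with every symbol nullable, so Body is nullable.
No other nonterminal has a production whose RHS symbols are all nullable.

{ Body, Type }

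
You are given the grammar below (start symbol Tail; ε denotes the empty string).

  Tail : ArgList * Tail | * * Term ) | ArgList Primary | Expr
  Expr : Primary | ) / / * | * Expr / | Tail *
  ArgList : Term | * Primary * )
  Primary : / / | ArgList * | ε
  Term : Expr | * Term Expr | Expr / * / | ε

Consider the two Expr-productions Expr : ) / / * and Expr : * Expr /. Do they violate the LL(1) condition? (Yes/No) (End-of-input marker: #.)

No

FIRST() / / *) = { ) } and FIRST(* Expr /) = { * }.
The FIRST sets are disjoint and neither alternative is nullable — no conflict.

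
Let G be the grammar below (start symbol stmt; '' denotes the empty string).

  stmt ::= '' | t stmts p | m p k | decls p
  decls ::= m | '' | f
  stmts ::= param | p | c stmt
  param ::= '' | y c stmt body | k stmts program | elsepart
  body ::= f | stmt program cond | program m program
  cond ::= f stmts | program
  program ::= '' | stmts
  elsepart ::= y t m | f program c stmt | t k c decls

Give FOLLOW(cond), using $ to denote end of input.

{ c, f, k, m, p, t, y }

In body ::= stmt program cond: cond is at the end, add FOLLOW(body) = { c, f, k, m, p, t, y }.
Union: FOLLOW(cond) = { c, f, k, m, p, t, y }.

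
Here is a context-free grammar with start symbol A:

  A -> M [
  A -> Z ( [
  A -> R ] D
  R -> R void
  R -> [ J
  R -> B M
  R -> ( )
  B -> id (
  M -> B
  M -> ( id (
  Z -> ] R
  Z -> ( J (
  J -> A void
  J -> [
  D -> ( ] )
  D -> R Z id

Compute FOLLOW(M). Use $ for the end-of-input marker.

{ (, [, ], id, void }

In A -> M [: add FIRST([) = { [ }.
In R -> B M: M is at the end, add FOLLOW(R) = { (, ], id, void }.
Union: FOLLOW(M) = { (, [, ], id, void }.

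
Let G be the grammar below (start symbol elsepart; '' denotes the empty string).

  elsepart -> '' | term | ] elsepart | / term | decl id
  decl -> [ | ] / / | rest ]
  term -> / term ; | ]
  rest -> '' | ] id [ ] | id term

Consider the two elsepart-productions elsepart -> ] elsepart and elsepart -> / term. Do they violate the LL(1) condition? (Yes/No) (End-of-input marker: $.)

No

FIRST(] elsepart) = { ] } and FIRST(/ term) = { / }.
The FIRST sets are disjoint and neither alternative is nullable — no conflict.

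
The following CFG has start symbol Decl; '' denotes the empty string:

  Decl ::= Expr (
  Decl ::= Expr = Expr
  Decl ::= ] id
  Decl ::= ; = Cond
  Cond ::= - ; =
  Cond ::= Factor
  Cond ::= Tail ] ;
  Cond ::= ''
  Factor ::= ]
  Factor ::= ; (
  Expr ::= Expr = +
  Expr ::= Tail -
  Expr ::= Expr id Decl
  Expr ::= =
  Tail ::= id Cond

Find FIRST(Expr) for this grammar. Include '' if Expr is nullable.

From Expr ::= Expr = +: add FIRST(Expr) = { =, id }.
From Expr ::= Tail -: add FIRST(Tail) = { id }.
From Expr ::= Expr id Decl: add FIRST(Expr) = { =, id }.
Expr ::= = contributes {=}.
Union: FIRST(Expr) = { =, id }.

{ =, id }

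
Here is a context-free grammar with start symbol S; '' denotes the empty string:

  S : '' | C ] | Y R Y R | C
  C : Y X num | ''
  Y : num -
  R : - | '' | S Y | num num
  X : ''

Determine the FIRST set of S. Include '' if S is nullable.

S : '' contributes ''.
From S : C ]: C nullable, take FIRST(C) ∪ {]} = { ], num }.
From S : Y R Y R: add FIRST(Y) = { num }.
From S : C: add FIRST(C) = { num, '' } (including '' since C is nullable).
Union: FIRST(S) = { ], num, '' }.

{ ], num, '' }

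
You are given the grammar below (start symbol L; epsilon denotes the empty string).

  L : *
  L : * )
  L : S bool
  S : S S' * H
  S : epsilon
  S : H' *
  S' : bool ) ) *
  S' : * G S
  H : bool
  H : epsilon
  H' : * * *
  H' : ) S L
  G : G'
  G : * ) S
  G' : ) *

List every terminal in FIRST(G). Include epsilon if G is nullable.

{ ), * }

From G : G': add FIRST(G') = { ) }.
G : * ) S contributes {*}.
Union: FIRST(G) = { ), * }.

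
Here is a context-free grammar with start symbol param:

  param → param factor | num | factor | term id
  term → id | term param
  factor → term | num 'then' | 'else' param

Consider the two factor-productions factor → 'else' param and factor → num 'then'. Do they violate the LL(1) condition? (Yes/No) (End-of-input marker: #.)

No

FIRST('else' param) = { 'else' } and FIRST(num 'then') = { num }.
The FIRST sets are disjoint and neither alternative is nullable — no conflict.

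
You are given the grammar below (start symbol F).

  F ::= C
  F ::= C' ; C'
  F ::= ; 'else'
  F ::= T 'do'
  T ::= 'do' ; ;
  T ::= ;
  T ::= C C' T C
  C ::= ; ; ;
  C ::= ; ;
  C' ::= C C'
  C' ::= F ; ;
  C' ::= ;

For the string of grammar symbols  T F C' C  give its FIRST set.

{ 'do', ; }

Add FIRST(T) = { 'do', ; }; T is not nullable, stop.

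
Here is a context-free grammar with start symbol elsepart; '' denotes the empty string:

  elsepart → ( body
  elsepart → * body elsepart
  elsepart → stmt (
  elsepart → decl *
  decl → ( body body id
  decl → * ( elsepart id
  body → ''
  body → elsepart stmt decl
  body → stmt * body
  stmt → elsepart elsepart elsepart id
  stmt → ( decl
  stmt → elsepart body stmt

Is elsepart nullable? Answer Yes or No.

Nullable nonterminals: body.
No production of elsepart has an RHS whose symbols are all nullable, so elsepart is not nullable.

No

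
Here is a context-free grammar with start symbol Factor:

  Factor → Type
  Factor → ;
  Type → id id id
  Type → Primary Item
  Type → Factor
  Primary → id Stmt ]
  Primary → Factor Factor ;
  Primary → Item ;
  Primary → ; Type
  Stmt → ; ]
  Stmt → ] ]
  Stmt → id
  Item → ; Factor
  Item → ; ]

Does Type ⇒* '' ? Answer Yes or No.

No

No nonterminal in this grammar is nullable.
No production of Type has an RHS whose symbols are all nullable, so Type is not nullable.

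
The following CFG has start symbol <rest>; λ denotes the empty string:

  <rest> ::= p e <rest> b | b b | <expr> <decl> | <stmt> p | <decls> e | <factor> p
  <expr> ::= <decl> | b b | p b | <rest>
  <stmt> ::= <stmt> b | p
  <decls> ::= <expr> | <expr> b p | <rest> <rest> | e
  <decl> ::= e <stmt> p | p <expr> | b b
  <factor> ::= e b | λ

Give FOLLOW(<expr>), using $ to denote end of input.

In <rest> ::= <expr> <decl>: add FIRST(<decl>) = { b, e, p }.
In <decls> ::= <expr>: <expr> is at the end, add FOLLOW(<decls>) = { e }.
In <decls> ::= <expr> b p: add FIRST(b p) = { b }.
In <decl> ::= p <expr>: <expr> is at the end, add FOLLOW(<decl>) = { $, b, e, p }.
Union: FOLLOW(<expr>) = { $, b, e, p }.

{ $, b, e, p }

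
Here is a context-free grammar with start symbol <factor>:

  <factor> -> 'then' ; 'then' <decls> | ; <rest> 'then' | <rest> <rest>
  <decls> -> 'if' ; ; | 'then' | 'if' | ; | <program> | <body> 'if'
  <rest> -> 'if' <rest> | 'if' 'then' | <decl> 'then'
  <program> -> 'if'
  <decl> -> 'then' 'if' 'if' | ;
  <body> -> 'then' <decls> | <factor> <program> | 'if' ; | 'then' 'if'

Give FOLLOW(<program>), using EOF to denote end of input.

{ EOF, 'if' }

In <decls> -> <program>: <program> is at the end, add FOLLOW(<decls>) = { EOF, 'if' }.
In <body> -> <factor> <program>: <program> is at the end, add FOLLOW(<body>) = { 'if' }.
Union: FOLLOW(<program>) = { EOF, 'if' }.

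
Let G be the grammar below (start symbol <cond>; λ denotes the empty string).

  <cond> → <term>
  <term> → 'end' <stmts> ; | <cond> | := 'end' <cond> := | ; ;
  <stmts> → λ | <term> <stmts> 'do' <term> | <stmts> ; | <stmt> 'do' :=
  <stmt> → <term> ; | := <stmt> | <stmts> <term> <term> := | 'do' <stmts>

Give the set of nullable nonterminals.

Directly nullable (have an λ-production): <stmts>.
No other nonterminal has a production whose RHS symbols are all nullable.

{ <stmts> }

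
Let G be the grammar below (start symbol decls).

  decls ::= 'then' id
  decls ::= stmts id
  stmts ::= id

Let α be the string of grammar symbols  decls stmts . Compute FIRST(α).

Add FIRST(decls) = { 'then', id }; decls is not nullable, stop.

{ 'then', id }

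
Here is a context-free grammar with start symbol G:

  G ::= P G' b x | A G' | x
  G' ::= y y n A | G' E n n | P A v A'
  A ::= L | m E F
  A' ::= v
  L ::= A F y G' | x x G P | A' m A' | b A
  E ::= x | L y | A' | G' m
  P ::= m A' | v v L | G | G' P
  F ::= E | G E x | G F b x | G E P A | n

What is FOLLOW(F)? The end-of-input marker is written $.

{ $, b, m, n, v, x, y }

In A ::= m E F: F is at the end, add FOLLOW(A) = { $, b, m, n, v, x, y }.
In L ::= A F y G': add FIRST(y G') = { y }.
In F ::= G F b x: add FIRST(b x) = { b }.
Union: FOLLOW(F) = { $, b, m, n, v, x, y }.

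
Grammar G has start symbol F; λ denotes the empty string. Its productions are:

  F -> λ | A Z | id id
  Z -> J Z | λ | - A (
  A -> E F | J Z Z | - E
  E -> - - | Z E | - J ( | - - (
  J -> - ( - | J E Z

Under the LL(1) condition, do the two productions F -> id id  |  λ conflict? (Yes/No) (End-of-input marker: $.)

FIRST(id id) = { id } and FIRST(λ) = { λ }.
The second is nullable but FOLLOW(F) = { $, (, - } is disjoint from FIRST of the first.

No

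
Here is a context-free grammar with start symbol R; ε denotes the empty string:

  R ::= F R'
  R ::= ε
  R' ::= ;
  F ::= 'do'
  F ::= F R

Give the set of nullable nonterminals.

Directly nullable (have an ε-production): R.
No other nonterminal has a production whose RHS symbols are all nullable.

{ R }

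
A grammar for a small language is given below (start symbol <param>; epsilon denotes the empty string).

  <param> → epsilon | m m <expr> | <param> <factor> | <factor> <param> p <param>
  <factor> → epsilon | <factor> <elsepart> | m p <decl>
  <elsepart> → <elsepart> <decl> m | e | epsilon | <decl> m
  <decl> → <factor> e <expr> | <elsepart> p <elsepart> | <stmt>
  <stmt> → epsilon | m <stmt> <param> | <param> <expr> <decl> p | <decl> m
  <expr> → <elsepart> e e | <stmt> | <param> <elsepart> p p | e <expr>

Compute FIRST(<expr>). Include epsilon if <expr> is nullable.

{ e, m, p, epsilon }

From <expr> → <elsepart> e e: <elsepart> nullable, take FIRST(<elsepart>) ∪ {e} = { e, m, p }.
From <expr> → <stmt>: add FIRST(<stmt>) = { e, m, p, epsilon } (including epsilon since <stmt> is nullable).
From <expr> → <param> <elsepart> p p: <param>, <elsepart> nullable, take FIRST(<param>) ∪ FIRST(<elsepart>) ∪ {p} = { e, m, p }.
<expr> → e <expr> contributes {e}.
Union: FIRST(<expr>) = { e, m, p, epsilon }.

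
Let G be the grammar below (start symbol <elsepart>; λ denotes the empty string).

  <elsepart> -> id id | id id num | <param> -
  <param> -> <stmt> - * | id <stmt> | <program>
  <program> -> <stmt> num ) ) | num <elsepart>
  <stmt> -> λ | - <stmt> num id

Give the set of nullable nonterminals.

Directly nullable (have an λ-production): <stmt>.
No other nonterminal has a production whose RHS symbols are all nullable.

{ <stmt> }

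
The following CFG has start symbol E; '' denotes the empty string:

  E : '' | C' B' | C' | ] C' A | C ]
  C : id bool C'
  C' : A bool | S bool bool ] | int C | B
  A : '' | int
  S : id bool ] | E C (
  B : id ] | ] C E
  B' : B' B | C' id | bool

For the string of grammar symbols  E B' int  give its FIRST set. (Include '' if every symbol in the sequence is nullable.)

Add FIRST(E)\{''} = { ], bool, id, int }; E is nullable, continue.
Add FIRST(B') = { ], bool, id, int }; B' is not nullable, stop.

{ ], bool, id, int }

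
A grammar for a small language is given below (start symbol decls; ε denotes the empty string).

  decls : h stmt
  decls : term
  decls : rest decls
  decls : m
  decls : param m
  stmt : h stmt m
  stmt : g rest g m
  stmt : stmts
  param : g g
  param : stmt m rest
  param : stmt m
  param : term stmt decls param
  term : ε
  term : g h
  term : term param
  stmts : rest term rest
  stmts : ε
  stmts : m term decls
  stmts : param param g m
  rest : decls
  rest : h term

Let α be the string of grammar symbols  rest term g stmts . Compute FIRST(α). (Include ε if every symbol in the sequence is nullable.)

Add FIRST(rest)\{ε} = { g, h, m }; rest is nullable, continue.
Add FIRST(term)\{ε} = { g, h, m }; term is nullable, continue.
g is a terminal; add {g} and stop.

{ g, h, m }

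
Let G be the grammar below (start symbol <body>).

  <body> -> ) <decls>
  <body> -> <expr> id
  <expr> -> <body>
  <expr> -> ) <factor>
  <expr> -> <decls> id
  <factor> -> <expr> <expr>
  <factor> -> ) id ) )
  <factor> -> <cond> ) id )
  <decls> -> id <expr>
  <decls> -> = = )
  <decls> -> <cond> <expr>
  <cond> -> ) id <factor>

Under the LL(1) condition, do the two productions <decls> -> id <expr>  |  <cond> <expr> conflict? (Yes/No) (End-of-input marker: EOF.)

No

FIRST(id <expr>) = { id } and FIRST(<cond> <expr>) = { ) }.
The FIRST sets are disjoint and neither alternative is nullable — no conflict.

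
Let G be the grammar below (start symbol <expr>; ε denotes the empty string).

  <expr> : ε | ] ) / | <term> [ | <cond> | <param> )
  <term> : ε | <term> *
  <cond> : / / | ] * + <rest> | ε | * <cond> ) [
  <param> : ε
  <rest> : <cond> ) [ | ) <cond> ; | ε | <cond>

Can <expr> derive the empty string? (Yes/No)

<expr> has an ε-production, so <expr> ⇒ ε.

Yes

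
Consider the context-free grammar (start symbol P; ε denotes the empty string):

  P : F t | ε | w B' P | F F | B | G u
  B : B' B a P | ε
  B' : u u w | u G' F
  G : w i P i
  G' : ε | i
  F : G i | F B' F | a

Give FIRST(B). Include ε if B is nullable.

From B : B' B a P: add FIRST(B') = { u }.
B : ε contributes ε.
Union: FIRST(B) = { u, ε }.

{ u, ε }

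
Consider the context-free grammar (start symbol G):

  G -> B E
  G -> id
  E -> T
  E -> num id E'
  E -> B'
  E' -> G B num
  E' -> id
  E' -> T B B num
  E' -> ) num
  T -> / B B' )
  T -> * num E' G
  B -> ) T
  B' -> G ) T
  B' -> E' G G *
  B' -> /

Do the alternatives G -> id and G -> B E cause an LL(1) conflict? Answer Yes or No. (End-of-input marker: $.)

FIRST(id) = { id } and FIRST(B E) = { ) }.
The FIRST sets are disjoint and neither alternative is nullable — no conflict.

No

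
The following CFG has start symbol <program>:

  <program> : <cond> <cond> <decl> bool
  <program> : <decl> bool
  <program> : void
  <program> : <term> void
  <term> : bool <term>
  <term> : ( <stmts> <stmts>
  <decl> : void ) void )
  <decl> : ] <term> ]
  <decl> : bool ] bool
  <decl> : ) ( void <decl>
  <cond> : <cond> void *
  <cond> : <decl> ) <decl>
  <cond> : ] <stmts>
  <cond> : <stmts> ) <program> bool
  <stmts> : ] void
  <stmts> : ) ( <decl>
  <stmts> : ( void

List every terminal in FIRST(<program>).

From <program> : <cond> <cond> <decl> bool: add FIRST(<cond>) = { (, ), ], bool, void }.
From <program> : <decl> bool: add FIRST(<decl>) = { ), ], bool, void }.
<program> : void contributes {void}.
From <program> : <term> void: add FIRST(<term>) = { (, bool }.
Union: FIRST(<program>) = { (, ), ], bool, void }.

{ (, ), ], bool, void }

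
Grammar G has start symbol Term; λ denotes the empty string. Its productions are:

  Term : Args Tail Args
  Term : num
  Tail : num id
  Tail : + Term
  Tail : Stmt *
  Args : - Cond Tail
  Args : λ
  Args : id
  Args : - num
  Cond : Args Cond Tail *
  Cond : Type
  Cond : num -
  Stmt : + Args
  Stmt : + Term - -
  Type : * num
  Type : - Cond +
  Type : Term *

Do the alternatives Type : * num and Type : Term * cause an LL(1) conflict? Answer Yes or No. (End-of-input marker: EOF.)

No

FIRST(* num) = { * } and FIRST(Term *) = { +, -, id, num }.
The FIRST sets are disjoint and neither alternative is nullable — no conflict.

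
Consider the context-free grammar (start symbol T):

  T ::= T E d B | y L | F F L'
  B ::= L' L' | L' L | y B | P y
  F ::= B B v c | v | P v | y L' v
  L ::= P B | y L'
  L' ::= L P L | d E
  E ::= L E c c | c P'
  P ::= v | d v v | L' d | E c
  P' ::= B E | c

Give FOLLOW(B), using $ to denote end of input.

{ $, c, d, v, y }

In T ::= T E d B: B is at the end, add FOLLOW(T) = { $, c, d, v, y }.
In B ::= y B: B is at the end, add FOLLOW(B) = { $, c, d, v, y }.
In F ::= B B v c: add FIRST(B v c) = { c, d, v, y }.
In F ::= B B v c: add FIRST(v c) = { v }.
In L ::= P B: B is at the end, add FOLLOW(L) = { $, c, d, v, y }.
In P' ::= B E: add FIRST(E) = { c, d, v, y }.
Union: FOLLOW(B) = { $, c, d, v, y }.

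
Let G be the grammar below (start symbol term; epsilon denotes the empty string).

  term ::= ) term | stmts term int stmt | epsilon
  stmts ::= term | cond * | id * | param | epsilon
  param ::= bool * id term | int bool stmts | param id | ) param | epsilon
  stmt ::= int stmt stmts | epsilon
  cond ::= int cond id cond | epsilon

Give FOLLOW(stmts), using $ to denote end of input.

In term ::= stmts term int stmt: add FIRST(term int stmt) = { ), *, bool, id, int }.
In param ::= int bool stmts: stmts is at the end, add FOLLOW(param) = { $, ), *, bool, id, int }.
In stmt ::= int stmt stmts: stmts is at the end, add FOLLOW(stmt) = { $, ), *, bool, id, int }.
Union: FOLLOW(stmts) = { $, ), *, bool, id, int }.

{ $, ), *, bool, id, int }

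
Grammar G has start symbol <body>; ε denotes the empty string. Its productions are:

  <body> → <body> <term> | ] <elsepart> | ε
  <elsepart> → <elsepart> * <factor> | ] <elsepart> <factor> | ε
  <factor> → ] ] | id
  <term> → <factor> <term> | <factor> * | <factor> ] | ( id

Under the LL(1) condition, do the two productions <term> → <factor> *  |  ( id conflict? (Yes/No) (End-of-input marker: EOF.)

No

FIRST(<factor> *) = { ], id } and FIRST(( id) = { ( }.
The FIRST sets are disjoint and neither alternative is nullable — no conflict.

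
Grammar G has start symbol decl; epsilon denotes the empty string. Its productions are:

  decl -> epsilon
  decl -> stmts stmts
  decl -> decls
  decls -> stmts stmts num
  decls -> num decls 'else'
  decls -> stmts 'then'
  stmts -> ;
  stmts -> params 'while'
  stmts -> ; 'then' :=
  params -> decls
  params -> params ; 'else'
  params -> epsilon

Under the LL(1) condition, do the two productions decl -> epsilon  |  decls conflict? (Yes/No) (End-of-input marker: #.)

No

FIRST(epsilon) = { epsilon } and FIRST(decls) = { 'while', ;, num }.
The first is nullable but FOLLOW(decl) = { # } is disjoint from FIRST of the second.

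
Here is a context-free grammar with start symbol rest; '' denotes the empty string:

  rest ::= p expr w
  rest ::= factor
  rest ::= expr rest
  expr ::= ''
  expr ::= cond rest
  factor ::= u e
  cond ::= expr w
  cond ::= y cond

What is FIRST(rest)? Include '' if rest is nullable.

rest ::= p expr w contributes {p}.
From rest ::= factor: add FIRST(factor) = { u }.
From rest ::= expr rest: expr nullable, take FIRST(expr) ∪ FIRST(rest) = { p, u, w, y }.
Union: FIRST(rest) = { p, u, w, y }.

{ p, u, w, y }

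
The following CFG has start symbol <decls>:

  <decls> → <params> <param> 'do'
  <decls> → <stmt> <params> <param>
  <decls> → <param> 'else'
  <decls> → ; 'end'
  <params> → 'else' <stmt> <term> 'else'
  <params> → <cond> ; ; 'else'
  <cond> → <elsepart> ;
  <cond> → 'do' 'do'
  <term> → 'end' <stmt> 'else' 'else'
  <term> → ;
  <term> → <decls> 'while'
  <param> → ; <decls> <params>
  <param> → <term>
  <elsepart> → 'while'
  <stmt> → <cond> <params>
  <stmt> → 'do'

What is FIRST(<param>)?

{ 'do', 'else', 'end', 'while', ; }

<param> → ; <decls> <params> contributes {;}.
From <param> → <term>: add FIRST(<term>) = { 'do', 'else', 'end', 'while', ; }.
Union: FIRST(<param>) = { 'do', 'else', 'end', 'while', ; }.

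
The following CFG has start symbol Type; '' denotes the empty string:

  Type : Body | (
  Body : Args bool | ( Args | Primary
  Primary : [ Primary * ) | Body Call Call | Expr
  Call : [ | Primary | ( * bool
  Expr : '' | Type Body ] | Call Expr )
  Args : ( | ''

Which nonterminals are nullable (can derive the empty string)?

Directly nullable (have an ''-production): Expr, Args.
Primary : Body Call Call with every symbol nullable, so Primary is nullable.
Call : Primary with every symbol nullable, so Call is nullable.
Body : Primary with every symbol nullable, so Body is nullable.
Type : Body with every symbol nullable, so Type is nullable.

{ Args, Body, Call, Expr, Primary, Type }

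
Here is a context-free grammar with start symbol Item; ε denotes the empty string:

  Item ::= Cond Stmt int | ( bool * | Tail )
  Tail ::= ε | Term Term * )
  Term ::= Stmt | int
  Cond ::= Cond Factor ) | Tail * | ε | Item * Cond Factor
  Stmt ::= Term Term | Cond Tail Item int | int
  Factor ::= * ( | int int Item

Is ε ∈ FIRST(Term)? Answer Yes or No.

Nullable nonterminals: Cond, Tail.
No production of Term has an RHS whose symbols are all nullable, so Term is not nullable.

No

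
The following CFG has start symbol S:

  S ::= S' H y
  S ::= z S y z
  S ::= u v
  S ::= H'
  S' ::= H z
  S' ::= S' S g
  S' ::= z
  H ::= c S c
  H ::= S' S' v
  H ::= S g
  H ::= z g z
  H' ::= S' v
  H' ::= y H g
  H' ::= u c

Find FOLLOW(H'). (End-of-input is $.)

{ $, c, g, y }

In S ::= H': H' is at the end, add FOLLOW(S) = { $, c, g, y }.
Union: FOLLOW(H') = { $, c, g, y }.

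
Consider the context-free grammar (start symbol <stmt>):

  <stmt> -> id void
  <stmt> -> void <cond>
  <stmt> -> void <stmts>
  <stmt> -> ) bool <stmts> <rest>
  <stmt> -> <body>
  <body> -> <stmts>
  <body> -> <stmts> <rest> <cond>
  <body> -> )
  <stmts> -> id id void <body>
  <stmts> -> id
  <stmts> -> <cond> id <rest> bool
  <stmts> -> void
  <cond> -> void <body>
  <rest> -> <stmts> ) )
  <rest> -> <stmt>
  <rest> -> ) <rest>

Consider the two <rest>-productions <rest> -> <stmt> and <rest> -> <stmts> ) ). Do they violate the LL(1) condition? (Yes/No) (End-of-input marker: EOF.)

FIRST(<stmt>) = { ), id, void } and FIRST(<stmts> ) )) = { id, void }.
Both contain id, so the two alternatives are not disjoint — LL(1) conflict.

Yes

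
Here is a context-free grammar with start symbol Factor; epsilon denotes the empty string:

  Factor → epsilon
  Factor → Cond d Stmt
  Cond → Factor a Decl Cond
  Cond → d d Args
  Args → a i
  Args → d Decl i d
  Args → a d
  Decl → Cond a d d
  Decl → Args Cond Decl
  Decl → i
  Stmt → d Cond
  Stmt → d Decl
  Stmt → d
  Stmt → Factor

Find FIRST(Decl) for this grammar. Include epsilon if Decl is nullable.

From Decl → Cond a d d: add FIRST(Cond) = { a, d }.
From Decl → Args Cond Decl: add FIRST(Args) = { a, d }.
Decl → i contributes {i}.
Union: FIRST(Decl) = { a, d, i }.

{ a, d, i }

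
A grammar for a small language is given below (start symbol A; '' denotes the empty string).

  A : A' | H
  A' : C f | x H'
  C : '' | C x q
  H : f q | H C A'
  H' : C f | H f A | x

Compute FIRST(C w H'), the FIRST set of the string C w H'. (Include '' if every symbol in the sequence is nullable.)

Add FIRST(C)\{''} = { x }; C is nullable, continue.
w is a terminal; add {w} and stop.

{ w, x }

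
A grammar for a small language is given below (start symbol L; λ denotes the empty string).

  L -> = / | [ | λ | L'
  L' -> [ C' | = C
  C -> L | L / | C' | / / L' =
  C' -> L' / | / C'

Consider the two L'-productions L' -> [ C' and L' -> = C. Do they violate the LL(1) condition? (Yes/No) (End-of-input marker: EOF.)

No

FIRST([ C') = { [ } and FIRST(= C) = { = }.
The FIRST sets are disjoint and neither alternative is nullable — no conflict.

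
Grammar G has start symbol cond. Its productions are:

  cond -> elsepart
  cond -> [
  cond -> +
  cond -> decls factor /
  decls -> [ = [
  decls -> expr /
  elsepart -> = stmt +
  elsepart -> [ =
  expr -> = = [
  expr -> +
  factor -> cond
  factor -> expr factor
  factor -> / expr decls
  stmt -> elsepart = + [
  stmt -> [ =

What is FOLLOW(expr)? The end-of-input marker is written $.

In decls -> expr /: add FIRST(/) = { / }.
In factor -> expr factor: add FIRST(factor) = { +, /, =, [ }.
In factor -> / expr decls: add FIRST(decls) = { +, =, [ }.
Union: FOLLOW(expr) = { +, /, =, [ }.

{ +, /, =, [ }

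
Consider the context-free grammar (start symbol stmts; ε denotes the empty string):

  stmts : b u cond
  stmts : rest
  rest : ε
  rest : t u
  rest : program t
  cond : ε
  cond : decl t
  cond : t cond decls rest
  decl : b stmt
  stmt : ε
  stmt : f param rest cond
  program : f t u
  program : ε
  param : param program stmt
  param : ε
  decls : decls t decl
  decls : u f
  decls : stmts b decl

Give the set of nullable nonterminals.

Directly nullable (have an ε-production): rest, cond, stmt, program, param.
stmts : rest with every symbol nullable, so stmts is nullable.
No other nonterminal has a production whose RHS symbols are all nullable.

{ cond, param, program, rest, stmt, stmts }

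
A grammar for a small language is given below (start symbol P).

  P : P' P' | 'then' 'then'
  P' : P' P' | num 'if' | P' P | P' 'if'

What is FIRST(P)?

{ 'then', num }

From P : P' P': add FIRST(P') = { num }.
P : 'then' 'then' contributes {'then'}.
Union: FIRST(P) = { 'then', num }.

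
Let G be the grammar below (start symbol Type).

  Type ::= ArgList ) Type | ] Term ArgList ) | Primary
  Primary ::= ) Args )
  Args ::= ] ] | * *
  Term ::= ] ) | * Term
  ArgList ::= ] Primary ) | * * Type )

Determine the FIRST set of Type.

{ ), *, ] }

From Type ::= ArgList ) Type: add FIRST(ArgList) = { *, ] }.
Type ::= ] Term ArgList ) contributes {]}.
From Type ::= Primary: add FIRST(Primary) = { ) }.
Union: FIRST(Type) = { ), *, ] }.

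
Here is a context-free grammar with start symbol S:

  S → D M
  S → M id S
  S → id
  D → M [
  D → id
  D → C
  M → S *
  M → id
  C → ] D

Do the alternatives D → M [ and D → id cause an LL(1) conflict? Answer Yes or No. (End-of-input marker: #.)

Yes

FIRST(M [) = { ], id } and FIRST(id) = { id }.
Both contain id, so the two alternatives are not disjoint — LL(1) conflict.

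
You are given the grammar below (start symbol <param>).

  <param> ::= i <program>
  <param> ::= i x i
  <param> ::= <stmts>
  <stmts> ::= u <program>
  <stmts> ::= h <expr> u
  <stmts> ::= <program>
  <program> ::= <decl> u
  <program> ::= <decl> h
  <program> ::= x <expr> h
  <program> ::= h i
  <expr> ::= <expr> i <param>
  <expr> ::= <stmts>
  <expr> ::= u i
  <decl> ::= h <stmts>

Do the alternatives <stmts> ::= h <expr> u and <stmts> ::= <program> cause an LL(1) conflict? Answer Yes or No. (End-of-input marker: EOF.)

Yes

FIRST(h <expr> u) = { h } and FIRST(<program>) = { h, x }.
Both contain h, so the two alternatives are not disjoint — LL(1) conflict.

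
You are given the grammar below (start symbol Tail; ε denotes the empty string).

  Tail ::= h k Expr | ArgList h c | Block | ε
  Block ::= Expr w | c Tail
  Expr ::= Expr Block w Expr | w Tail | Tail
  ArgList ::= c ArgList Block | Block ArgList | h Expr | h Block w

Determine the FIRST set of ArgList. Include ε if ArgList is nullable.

ArgList ::= c ArgList Block contributes {c}.
From ArgList ::= Block ArgList: add FIRST(Block) = { c, h, w }.
ArgList ::= h Expr contributes {h}.
ArgList ::= h Block w contributes {h}.
Union: FIRST(ArgList) = { c, h, w }.

{ c, h, w }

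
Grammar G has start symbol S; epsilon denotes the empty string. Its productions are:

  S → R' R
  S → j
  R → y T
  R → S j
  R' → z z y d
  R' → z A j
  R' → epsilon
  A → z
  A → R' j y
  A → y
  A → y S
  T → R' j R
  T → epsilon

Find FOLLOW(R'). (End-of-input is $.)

{ j, y, z }

In S → R' R: add FIRST(R) = { j, y, z }.
In A → R' j y: add FIRST(j y) = { j }.
In T → R' j R: add FIRST(j R) = { j }.
Union: FOLLOW(R') = { j, y, z }.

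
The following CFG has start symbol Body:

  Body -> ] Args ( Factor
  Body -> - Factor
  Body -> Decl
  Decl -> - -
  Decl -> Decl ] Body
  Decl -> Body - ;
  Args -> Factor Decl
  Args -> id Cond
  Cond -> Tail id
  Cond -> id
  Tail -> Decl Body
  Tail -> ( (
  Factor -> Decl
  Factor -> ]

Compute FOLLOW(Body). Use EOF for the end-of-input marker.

Body is the start symbol, so EOF ∈ FOLLOW(Body).
In Decl -> Decl ] Body: Body is at the end, add FOLLOW(Decl) = { EOF, (, -, ], id }.
In Decl -> Body - ;: add FIRST(- ;) = { - }.
In Tail -> Decl Body: Body is at the end, add FOLLOW(Tail) = { id }.
Union: FOLLOW(Body) = { EOF, (, -, ], id }.

{ EOF, (, -, ], id }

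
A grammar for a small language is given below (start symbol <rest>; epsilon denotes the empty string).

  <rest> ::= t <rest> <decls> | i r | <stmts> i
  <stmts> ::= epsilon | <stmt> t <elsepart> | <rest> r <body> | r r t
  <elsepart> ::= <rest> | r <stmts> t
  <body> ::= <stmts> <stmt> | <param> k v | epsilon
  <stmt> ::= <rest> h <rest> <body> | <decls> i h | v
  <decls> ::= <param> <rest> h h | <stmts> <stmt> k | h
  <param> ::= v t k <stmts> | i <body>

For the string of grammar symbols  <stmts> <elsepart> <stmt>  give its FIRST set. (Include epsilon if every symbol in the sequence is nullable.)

Add FIRST(<stmts>)\{epsilon} = { h, i, r, t, v }; <stmts> is nullable, continue.
Add FIRST(<elsepart>) = { h, i, r, t, v }; <elsepart> is not nullable, stop.

{ h, i, r, t, v }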